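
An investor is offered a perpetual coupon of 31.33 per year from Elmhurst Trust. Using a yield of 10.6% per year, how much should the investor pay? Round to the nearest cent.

295.57

Level perpetuity: PV = C / r = 31.33 / 0.106 = 295.57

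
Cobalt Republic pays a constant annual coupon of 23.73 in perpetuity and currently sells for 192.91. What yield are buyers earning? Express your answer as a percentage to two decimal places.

12.30%

P = C/r ⇒ r = C/P = 23.73/192.91 = 0.123011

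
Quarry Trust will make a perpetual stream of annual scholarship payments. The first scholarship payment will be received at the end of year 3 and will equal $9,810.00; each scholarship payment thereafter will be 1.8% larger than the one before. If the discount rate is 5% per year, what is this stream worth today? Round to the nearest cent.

Value at end of year 2: C₁ / (r − g) = $9,810.00 / (0.05 − 0.018) = $306,562.5000
Discount to today: PV = $306,562.5000 / (1 + 0.05)^2 = $306,562.5000 / 1.102500 = $278,061.22

$278061.22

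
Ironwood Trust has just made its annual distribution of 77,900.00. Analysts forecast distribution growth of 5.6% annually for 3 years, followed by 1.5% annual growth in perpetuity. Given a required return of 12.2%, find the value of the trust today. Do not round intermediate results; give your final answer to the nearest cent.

D_1 = 82262.40000
D_2 = 86869.09440
D_3 = 91733.76369
Terminal value at year 3: TV = D_3×(1+g_2)/(r−g_2) = 93109.77014/0.107 = 870184.76768
P_0 = D_1/(1+r)^1 + D_2/(1+r)^2 + D_3/(1+r)^3 + TV/(1+r)^3
    = 73317.64706 + 69004.84429 + 64945.73580 + 616074.03589 = 823342.26304

823342.26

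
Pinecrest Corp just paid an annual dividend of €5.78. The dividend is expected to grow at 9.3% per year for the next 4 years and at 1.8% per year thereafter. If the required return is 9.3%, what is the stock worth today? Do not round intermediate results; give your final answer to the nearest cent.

D_1 = 6.31754
D_2 = 6.90507
D_3 = 7.54724
D_4 = 8.24914
Terminal value at year 4: TV = D_4×(1+g_2)/(r−g_2) = 8.39762/0.075 = 111.96828
P_0 = D_1/(1+r)^1 + D_2/(1+r)^2 + D_3/(1+r)^3 + D_4/(1+r)^4 + TV/(1+r)^4
    = 5.78000 + 5.78000 + 5.78000 + 5.78000 + 78.45387 = 101.57387

€101.57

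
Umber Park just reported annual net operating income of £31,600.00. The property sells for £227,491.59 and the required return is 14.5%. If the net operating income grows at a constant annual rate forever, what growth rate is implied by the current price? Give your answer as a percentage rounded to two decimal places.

P = D₀(1+g)/(r−g) ⇒ P(r−g) = D₀(1+g) ⇒ g(P+D₀) = P·r − D₀
g = (P·r − D₀)/(P + D₀) = (£227,491.59×0.145 − £31,600.00) / (£227,491.59 + £31,600.00) = 0.005351

0.54%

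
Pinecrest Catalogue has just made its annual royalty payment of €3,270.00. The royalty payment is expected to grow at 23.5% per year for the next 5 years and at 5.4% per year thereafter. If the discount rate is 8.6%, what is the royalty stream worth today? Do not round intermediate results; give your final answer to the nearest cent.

€229288.96

D_1 = 4038.45000
D_2 = 4987.48575
D_3 = 6159.54490
D_4 = 7607.03795
D_5 = 9394.69187
Terminal value at year 5: TV = D_5×(1+g_2)/(r−g_2) = 9902.00523/0.032 = 309437.66353
P_0 = D_1/(1+r)^1 + D_2/(1+r)^2 + D_3/(1+r)^3 + D_4/(1+r)^4 + D_5/(1+r)^5 + TV/(1+r)^5
    = 3718.64641 + 4228.84744 + 4809.04842 + 5468.85340 + 6219.18412 + 204844.37696 = 229288.95674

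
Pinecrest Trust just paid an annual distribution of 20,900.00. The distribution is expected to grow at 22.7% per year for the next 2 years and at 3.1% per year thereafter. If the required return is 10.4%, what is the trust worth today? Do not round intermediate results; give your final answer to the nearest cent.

D_1 = 25644.30000
D_2 = 31465.55610
Terminal value at year 2: TV = D_2×(1+g_2)/(r−g_2) = 32440.98834/0.073 = 444397.10054
P_0 = D_1/(1+r)^1 + D_2/(1+r)^2 + TV/(1+r)^2
    = 23228.53261 + 25816.49412 + 364613.77315 = 413658.79988

413658.80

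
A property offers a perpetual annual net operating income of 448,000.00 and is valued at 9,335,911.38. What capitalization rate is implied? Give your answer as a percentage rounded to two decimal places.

P = C/r ⇒ r = C/P = 448,000.00/9,335,911.38 = 0.047987

4.80%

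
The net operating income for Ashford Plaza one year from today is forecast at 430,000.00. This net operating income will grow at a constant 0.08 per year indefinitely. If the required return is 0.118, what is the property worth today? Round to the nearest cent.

11315789.47

Growing perpetuity: P = D₁ / (r − g) = 430,000.0000 / (0.118 − 0.08) = 11,315,789.47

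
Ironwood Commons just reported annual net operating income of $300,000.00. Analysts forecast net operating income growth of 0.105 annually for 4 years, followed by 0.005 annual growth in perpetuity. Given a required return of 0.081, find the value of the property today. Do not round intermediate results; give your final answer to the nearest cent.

$5599418.13

D_1 = 331500.00000
D_2 = 366307.50000
D_3 = 404769.78750
D_4 = 447270.61519
Terminal value at year 4: TV = D_4×(1+g_2)/(r−g_2) = 449506.96826/0.076 = 5914565.37189
P_0 = D_1/(1+r)^1 + D_2/(1+r)^2 + D_3/(1+r)^3 + D_4/(1+r)^4 + TV/(1+r)^4
    = 306660.49954 + 313468.87326 + 320428.40421 + 327542.44833 + 4331317.90230 = 5599418.12763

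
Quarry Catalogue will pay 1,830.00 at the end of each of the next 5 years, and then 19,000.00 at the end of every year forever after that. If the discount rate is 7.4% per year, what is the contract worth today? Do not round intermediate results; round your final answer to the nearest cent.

187103.98

PV of 5-year annuity: 1,830.00 × [1 − (1+0.074)^−5] / 0.074 = 7423.67937
Perpetuity value at year 5: 19,000.00 / 0.074 = 256756.75676
PV of perpetuity: 256756.75676 / (1+0.074)^5 = 179680.30429
Total PV = 7423.67937 + 179680.30429 = 187103.98366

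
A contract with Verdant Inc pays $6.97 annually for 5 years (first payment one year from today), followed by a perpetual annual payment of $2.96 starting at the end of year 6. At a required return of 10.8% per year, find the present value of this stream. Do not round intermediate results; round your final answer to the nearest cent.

PV of 5-year annuity: $6.97 × [1 − (1+0.108)^−5] / 0.108 = 25.89053
Perpetuity value at year 5: $2.96 / 0.108 = 27.40741
PV of perpetuity: 27.40741 / (1+0.108)^5 = 16.41229
Total PV = 25.89053 + 16.41229 = 42.30282

$42.30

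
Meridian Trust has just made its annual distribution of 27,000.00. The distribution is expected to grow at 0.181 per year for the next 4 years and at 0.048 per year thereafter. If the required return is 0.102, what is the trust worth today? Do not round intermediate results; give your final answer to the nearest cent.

819994.96

D_1 = 31887.00000
D_2 = 37658.54700
D_3 = 44474.74401
D_4 = 52524.67267
Terminal value at year 4: TV = D_4×(1+g_2)/(r−g_2) = 55045.85696/0.054 = 1019367.72149
P_0 = D_1/(1+r)^1 + D_2/(1+r)^2 + D_3/(1+r)^3 + D_4/(1+r)^4 + TV/(1+r)^4
    = 28935.57169 + 31009.90033 + 33232.93311 + 35615.33031 + 691201.22534 = 819994.96078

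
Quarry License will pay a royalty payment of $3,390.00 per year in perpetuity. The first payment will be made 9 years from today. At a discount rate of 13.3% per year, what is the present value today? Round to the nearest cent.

$9386.61

Value at end of year 8: C / r = $3,390.00 / 0.133 = $25,488.7218
Discount to today: PV = $25,488.7218 / (1 + 0.133)^8 = $25,488.7218 / 2.715434 = $9,386.61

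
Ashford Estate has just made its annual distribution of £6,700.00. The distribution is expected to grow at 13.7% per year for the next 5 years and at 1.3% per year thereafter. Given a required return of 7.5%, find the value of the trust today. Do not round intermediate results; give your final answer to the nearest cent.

D_1 = 7617.90000
D_2 = 8661.55230
D_3 = 9848.18497
D_4 = 11197.38631
D_5 = 12731.42823
Terminal value at year 5: TV = D_5×(1+g_2)/(r−g_2) = 12896.93680/0.062 = 208015.10961
P_0 = D_1/(1+r)^1 + D_2/(1+r)^2 + D_3/(1+r)^3 + D_4/(1+r)^4 + D_5/(1+r)^5 + TV/(1+r)^5
    = 7086.41860 + 7495.12368 + 7927.40058 + 8384.60880 + 8868.18624 + 144894.72026 = 184656.45815

£184656.46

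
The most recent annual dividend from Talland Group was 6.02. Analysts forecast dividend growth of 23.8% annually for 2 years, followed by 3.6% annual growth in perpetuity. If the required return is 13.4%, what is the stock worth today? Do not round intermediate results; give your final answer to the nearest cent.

D_1 = 7.45276
D_2 = 9.22652
Terminal value at year 2: TV = D_2×(1+g_2)/(r−g_2) = 9.55867/0.098 = 97.53746
P_0 = D_1/(1+r)^1 + D_2/(1+r)^2 + TV/(1+r)^2
    = 6.57210 + 7.17483 + 75.84821 = 89.59514

89.60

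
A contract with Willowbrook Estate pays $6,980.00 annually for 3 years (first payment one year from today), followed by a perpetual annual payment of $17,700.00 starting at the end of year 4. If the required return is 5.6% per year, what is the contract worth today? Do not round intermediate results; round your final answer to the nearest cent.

$287203.35

PV of 3-year annuity: $6,980.00 × [1 − (1+0.056)^−3] / 0.056 = 18796.56695
Perpetuity value at year 3: $17,700.00 / 0.056 = 316071.42857
PV of perpetuity: 316071.42857 / (1+0.056)^3 = 268406.78172
Total PV = 18796.56695 + 268406.78172 = 287203.34867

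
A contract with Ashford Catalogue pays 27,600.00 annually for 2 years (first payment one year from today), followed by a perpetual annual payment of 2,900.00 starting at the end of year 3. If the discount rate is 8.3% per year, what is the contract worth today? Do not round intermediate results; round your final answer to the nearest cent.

78805.89

PV of 2-year annuity: 27,600.00 × [1 − (1+0.083)^−2] / 0.083 = 49016.40309
Perpetuity value at year 2: 2,900.00 / 0.083 = 34939.75904
PV of perpetuity: 34939.75904 / (1+0.083)^2 = 29789.48480
Total PV = 49016.40309 + 29789.48480 = 78805.88789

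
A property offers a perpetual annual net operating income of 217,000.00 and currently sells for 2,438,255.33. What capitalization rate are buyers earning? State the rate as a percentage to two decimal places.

8.90%

P = C/r ⇒ r = C/P = 217,000.00/2,438,255.33 = 0.088998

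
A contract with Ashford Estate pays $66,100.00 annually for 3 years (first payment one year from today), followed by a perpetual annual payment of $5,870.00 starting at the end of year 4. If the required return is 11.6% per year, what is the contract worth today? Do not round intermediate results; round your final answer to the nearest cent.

PV of 3-year annuity: $66,100.00 × [1 − (1+0.116)^−3] / 0.116 = 159858.71093
Perpetuity value at year 3: $5,870.00 / 0.116 = 50603.44828
PV of perpetuity: 50603.44828 / (1+0.116)^3 = 36407.22085
Total PV = 159858.71093 + 36407.22085 = 196265.93178

$196265.93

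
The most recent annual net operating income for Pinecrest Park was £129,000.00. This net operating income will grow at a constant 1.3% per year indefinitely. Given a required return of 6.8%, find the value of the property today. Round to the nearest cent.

£2375945.45

D₁ = D₀ × (1 + g) = £129,000.00 × 1.013 = £130,677.0000
Growing perpetuity: P = D₁ / (r − g) = £130,677.0000 / (0.068 − 0.013) = £2,375,945.45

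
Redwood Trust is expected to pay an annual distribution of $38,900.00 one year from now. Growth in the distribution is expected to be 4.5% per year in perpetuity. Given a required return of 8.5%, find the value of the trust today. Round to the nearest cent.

Growing perpetuity: P = D₁ / (r − g) = $38,900.0000 / (0.085 − 0.045) = $972,500.00

$972500.00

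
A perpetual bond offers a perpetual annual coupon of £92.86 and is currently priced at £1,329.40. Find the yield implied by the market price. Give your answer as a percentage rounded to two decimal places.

6.99%

P = C/r ⇒ r = C/P = £92.86/£1,329.40 = 0.069851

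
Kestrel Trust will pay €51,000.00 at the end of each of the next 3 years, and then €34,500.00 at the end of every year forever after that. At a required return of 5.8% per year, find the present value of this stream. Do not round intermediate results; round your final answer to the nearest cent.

€639095.99

PV of 3-year annuity: €51,000.00 × [1 − (1+0.058)^−3] / 0.058 = 136829.62717
Perpetuity value at year 3: €34,500.00 / 0.058 = 594827.58621
PV of perpetuity: 594827.58621 / (1+0.058)^3 = 502266.36783
Total PV = 136829.62717 + 502266.36783 = 639095.99500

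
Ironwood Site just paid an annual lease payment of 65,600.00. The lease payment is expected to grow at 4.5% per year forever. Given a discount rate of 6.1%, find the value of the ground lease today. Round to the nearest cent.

4284500.00

D₁ = D₀ × (1 + g) = 65,600.00 × 1.045 = 68,552.0000
Growing perpetuity: P = D₁ / (r − g) = 68,552.0000 / (0.061 − 0.045) = 4,284,500.00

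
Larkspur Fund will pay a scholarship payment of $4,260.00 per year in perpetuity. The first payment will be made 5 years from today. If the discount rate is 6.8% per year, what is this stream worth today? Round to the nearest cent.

$48152.15

Value at end of year 4: C / r = $4,260.00 / 0.068 = $62,647.0588
Discount to today: PV = $62,647.0588 / (1 + 0.068)^4 = $62,647.0588 / 1.301023 = $48,152.15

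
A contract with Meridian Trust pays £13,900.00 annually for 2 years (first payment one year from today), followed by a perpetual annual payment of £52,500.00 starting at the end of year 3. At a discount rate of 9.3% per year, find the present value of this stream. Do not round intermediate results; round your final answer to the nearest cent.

£496889.74

PV of 2-year annuity: £13,900.00 × [1 − (1+0.093)^−2] / 0.093 = 24352.50856
Perpetuity value at year 2: £52,500.00 / 0.093 = 564516.12903
PV of perpetuity: 564516.12903 / (1+0.093)^2 = 472537.22979
Total PV = 24352.50856 + 472537.22979 = 496889.73835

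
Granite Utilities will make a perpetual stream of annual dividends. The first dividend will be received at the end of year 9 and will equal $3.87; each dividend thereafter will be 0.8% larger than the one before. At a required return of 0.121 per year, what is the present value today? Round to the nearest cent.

$13.73

Value at end of year 8: C₁ / (r − g) = $3.87 / (0.121 − 0.008) = $34.2478
Discount to today: PV = $34.2478 / (1 + 0.121)^8 = $34.2478 / 2.493704 = $13.73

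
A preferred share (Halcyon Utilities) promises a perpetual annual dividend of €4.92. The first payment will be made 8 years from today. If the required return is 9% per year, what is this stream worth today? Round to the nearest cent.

Value at end of year 7: C / r = €4.92 / 0.09 = €54.6667
Discount to today: PV = €54.6667 / (1 + 0.09)^7 = €54.6667 / 1.828039 = €29.90

€29.90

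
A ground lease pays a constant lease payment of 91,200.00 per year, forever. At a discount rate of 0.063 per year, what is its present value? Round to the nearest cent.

Level perpetuity: PV = C / r = 91,200.00 / 0.063 = 1,447,619.05

1447619.05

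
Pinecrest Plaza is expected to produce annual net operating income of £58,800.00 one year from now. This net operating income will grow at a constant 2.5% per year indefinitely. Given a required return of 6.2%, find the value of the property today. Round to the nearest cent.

£1589189.19

Growing perpetuity: P = D₁ / (r − g) = £58,800.0000 / (0.062 − 0.025) = £1,589,189.19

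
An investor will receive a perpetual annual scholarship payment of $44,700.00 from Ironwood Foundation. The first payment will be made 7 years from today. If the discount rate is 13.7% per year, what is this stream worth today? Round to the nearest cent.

$151016.42

Value at end of year 6: C / r = $44,700.00 / 0.137 = $326,277.3723
Discount to today: PV = $326,277.3723 / (1 + 0.137)^6 = $326,277.3723 / 2.160542 = $151,016.42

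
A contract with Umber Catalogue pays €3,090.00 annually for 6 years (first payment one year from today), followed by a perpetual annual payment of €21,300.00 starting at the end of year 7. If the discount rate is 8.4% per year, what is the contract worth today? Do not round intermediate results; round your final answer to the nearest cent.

€170400.64

PV of 6-year annuity: €3,090.00 × [1 − (1+0.084)^−6] / 0.084 = 14113.00079
Perpetuity value at year 6: €21,300.00 / 0.084 = 253571.42857
PV of perpetuity: 253571.42857 / (1+0.084)^6 = 156287.63674
Total PV = 14113.00079 + 156287.63674 = 170400.63753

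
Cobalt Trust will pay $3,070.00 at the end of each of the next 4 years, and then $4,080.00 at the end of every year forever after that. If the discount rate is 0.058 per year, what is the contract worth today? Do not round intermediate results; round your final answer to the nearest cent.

$66828.98

PV of 4-year annuity: $3,070.00 × [1 − (1+0.058)^−4] / 0.058 = 10686.77407
Perpetuity value at year 4: $4,080.00 / 0.058 = 70344.82759
PV of perpetuity: 70344.82759 / (1+0.058)^4 = 56142.20927
Total PV = 10686.77407 + 56142.20927 = 66828.98335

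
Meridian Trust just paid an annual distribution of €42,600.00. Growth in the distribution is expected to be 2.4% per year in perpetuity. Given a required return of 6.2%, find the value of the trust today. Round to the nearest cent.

€1147957.89

D₁ = D₀ × (1 + g) = €42,600.00 × 1.024 = €43,622.4000
Growing perpetuity: P = D₁ / (r − g) = €43,622.4000 / (0.062 − 0.024) = €1,147,957.89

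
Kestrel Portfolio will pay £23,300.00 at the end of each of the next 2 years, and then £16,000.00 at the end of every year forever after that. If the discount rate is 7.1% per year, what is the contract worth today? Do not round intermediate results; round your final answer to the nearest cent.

PV of 2-year annuity: £23,300.00 × [1 − (1+0.071)^−2] / 0.071 = 42068.50496
Perpetuity value at year 2: £16,000.00 / 0.071 = 225352.11268
PV of perpetuity: 225352.11268 / (1+0.071)^2 = 196463.86893
Total PV = 42068.50496 + 196463.86893 = 238532.37389

£238532.37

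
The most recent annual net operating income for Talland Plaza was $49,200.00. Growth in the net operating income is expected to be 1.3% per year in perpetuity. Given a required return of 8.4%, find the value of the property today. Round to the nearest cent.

$701966.20

D₁ = D₀ × (1 + g) = $49,200.00 × 1.013 = $49,839.6000
Growing perpetuity: P = D₁ / (r − g) = $49,839.6000 / (0.084 − 0.013) = $701,966.20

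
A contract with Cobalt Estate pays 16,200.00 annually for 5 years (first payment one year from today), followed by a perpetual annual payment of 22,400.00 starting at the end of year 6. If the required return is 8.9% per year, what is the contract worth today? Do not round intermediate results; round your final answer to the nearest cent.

227506.85

PV of 5-year annuity: 16,200.00 × [1 − (1+0.089)^−5] / 0.089 = 63176.18735
Perpetuity value at year 5: 22,400.00 / 0.089 = 251685.39326
PV of perpetuity: 251685.39326 / (1+0.089)^5 = 164330.66507
Total PV = 63176.18735 + 164330.66507 = 227506.85242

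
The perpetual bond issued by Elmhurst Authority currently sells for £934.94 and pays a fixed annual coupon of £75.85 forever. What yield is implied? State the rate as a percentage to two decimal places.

P = C/r ⇒ r = C/P = £75.85/£934.94 = 0.081128

8.11%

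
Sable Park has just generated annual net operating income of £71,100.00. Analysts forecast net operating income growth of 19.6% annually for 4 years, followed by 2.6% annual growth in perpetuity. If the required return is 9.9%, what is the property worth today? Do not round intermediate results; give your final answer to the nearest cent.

D_1 = 85035.60000
D_2 = 101702.57760
D_3 = 121636.28281
D_4 = 145476.99424
Terminal value at year 4: TV = D_4×(1+g_2)/(r−g_2) = 149259.39609/0.073 = 2044649.26151
P_0 = D_1/(1+r)^1 + D_2/(1+r)^2 + D_3/(1+r)^3 + D_4/(1+r)^4 + TV/(1+r)^4
    = 77375.43221 + 84204.74697 + 91636.83110 + 99724.88626 + 1401612.78495 = 1754554.68149

£1754554.68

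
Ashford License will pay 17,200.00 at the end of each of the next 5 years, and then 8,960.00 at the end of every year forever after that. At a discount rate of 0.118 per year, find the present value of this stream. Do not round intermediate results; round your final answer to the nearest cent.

PV of 5-year annuity: 17,200.00 × [1 − (1+0.118)^−5] / 0.118 = 62310.58265
Perpetuity value at year 5: 8,960.00 / 0.118 = 75932.20339
PV of perpetuity: 75932.20339 / (1+0.118)^5 = 43472.73708
Total PV = 62310.58265 + 43472.73708 = 105783.31973

105783.32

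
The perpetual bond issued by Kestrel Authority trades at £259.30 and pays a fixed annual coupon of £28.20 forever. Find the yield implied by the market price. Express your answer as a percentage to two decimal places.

P = C/r ⇒ r = C/P = £28.20/£259.30 = 0.108754

10.88%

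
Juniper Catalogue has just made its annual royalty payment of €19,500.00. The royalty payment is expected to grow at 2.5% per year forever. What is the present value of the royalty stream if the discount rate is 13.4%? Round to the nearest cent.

D₁ = D₀ × (1 + g) = €19,500.00 × 1.025 = €19,987.5000
Growing perpetuity: P = D₁ / (r − g) = €19,987.5000 / (0.134 − 0.025) = €183,371.56

€183371.56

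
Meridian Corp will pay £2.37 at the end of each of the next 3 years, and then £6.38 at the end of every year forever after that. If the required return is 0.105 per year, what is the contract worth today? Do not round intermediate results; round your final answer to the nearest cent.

£50.88

PV of 3-year annuity: £2.37 × [1 − (1+0.105)^−3] / 0.105 = 5.84234
Perpetuity value at year 3: £6.38 / 0.105 = 60.76190
PV of perpetuity: 60.76190 / (1+0.105)^3 = 45.03442
Total PV = 5.84234 + 45.03442 = 50.87676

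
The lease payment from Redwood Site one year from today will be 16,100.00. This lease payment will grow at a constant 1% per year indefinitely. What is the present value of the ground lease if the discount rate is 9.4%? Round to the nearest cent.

191666.67

Growing perpetuity: P = D₁ / (r − g) = 16,100.0000 / (0.094 − 0.01) = 191,666.67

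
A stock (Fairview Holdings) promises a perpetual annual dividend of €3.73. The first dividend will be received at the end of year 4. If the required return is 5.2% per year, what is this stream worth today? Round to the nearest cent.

Value at end of year 3: C / r = €3.73 / 0.052 = €71.7308
Discount to today: PV = €71.7308 / (1 + 0.052)^3 = €71.7308 / 1.164253 = €61.61

€61.61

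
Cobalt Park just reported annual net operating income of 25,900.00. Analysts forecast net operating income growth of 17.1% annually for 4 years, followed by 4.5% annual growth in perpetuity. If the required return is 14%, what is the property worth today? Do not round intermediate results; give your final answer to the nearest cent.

D_1 = 30328.90000
D_2 = 35515.14190
D_3 = 41588.23116
D_4 = 48699.81869
Terminal value at year 4: TV = D_4×(1+g_2)/(r−g_2) = 50891.31054/0.095 = 535698.00564
P_0 = D_1/(1+r)^1 + D_2/(1+r)^2 + D_3/(1+r)^3 + D_4/(1+r)^4 + TV/(1+r)^4
    = 26604.29825 + 27327.74846 + 28070.87145 + 28834.20216 + 317176.22376 = 428013.34408

428013.34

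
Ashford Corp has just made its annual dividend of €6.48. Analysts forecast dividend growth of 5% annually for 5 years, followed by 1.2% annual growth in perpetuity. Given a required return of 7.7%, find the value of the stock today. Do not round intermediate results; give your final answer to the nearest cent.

€118.90

D_1 = 6.80400
D_2 = 7.14420
D_3 = 7.50141
D_4 = 7.87648
D_5 = 8.27030
Terminal value at year 5: TV = D_5×(1+g_2)/(r−g_2) = 8.36955/0.065 = 128.76228
P_0 = D_1/(1+r)^1 + D_2/(1+r)^2 + D_3/(1+r)^3 + D_4/(1+r)^4 + D_5/(1+r)^5 + TV/(1+r)^5
    = 6.31755 + 6.15917 + 6.00476 + 5.85422 + 5.70746 + 88.86078 = 118.90395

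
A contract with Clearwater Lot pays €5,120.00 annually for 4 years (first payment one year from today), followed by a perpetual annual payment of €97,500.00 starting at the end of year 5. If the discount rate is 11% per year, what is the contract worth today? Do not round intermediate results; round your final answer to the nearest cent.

PV of 4-year annuity: €5,120.00 × [1 − (1+0.11)^−4] / 0.11 = 15884.52193
Perpetuity value at year 4: €97,500.00 / 0.11 = 886363.63636
PV of perpetuity: 886363.63636 / (1+0.11)^4 = 583875.18163
Total PV = 15884.52193 + 583875.18163 = 599759.70356

€599759.70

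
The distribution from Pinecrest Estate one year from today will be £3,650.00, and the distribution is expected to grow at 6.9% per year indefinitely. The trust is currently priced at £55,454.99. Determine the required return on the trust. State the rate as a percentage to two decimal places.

13.48%

P = D₁/(r − g) ⇒ r = D₁/P + g = £3,650.0000/£55,454.99 + 0.069 = 0.065819 + 0.069 = 0.134819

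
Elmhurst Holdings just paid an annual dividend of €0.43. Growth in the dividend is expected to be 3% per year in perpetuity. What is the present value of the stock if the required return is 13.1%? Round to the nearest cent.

€4.39

D₁ = D₀ × (1 + g) = €0.43 × 1.03 = €0.4429
Growing perpetuity: P = D₁ / (r − g) = €0.4429 / (0.131 − 0.03) = €4.39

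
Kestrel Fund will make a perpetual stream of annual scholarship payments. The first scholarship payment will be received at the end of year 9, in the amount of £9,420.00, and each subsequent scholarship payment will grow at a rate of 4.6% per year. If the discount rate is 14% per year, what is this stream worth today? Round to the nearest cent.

£35130.49

Value at end of year 8: C₁ / (r − g) = £9,420.00 / (0.14 − 0.046) = £100,212.7660
Discount to today: PV = £100,212.7660 / (1 + 0.14)^8 = £100,212.7660 / 2.852586 = £35,130.49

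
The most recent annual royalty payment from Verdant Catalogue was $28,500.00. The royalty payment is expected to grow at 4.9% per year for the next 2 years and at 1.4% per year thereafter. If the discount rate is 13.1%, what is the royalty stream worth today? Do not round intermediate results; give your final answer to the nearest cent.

D_1 = 29896.50000
D_2 = 31361.42850
Terminal value at year 2: TV = D_2×(1+g_2)/(r−g_2) = 31800.48850/0.117 = 271799.04700
P_0 = D_1/(1+r)^1 + D_2/(1+r)^2 + TV/(1+r)^2
    = 26433.68700 + 24517.18627 + 212482.28096 = 263433.15423

$263433.15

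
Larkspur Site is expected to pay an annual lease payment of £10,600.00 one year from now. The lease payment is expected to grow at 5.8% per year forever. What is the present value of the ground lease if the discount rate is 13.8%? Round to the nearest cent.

£132500.00

Growing perpetuity: P = D₁ / (r − g) = £10,600.0000 / (0.138 − 0.058) = £132,500.00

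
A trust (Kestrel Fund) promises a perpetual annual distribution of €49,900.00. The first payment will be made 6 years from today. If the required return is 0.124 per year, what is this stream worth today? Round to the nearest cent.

€224309.31

Value at end of year 5: C / r = €49,900.00 / 0.124 = €402,419.3548
Discount to today: PV = €402,419.3548 / (1 + 0.124)^5 = €402,419.3548 / 1.794038 = €224,309.31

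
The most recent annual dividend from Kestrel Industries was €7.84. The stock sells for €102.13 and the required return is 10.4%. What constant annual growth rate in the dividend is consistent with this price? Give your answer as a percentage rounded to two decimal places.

P = D₀(1+g)/(r−g) ⇒ P(r−g) = D₀(1+g) ⇒ g(P+D₀) = P·r − D₀
g = (P·r − D₀)/(P + D₀) = (€102.13×0.104 − €7.84) / (€102.13 + €7.84) = 0.025293

2.53%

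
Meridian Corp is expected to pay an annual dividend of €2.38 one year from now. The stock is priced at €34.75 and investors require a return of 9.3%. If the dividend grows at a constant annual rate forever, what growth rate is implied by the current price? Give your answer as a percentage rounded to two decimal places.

2.45%

P = D₁/(r−g) ⇒ g = r − D₁/P = 0.093 − €2.38/€34.75 = 0.024511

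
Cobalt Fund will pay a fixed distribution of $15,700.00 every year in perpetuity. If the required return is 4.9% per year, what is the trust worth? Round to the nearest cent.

$320408.16

Level perpetuity: PV = C / r = $15,700.00 / 0.049 = $320,408.16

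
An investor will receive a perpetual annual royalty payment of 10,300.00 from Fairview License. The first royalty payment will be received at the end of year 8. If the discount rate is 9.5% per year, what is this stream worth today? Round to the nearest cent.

57440.05

Value at end of year 7: C / r = 10,300.00 / 0.095 = 108,421.0526
Discount to today: PV = 108,421.0526 / (1 + 0.095)^7 = 108,421.0526 / 1.887552 = 57,440.05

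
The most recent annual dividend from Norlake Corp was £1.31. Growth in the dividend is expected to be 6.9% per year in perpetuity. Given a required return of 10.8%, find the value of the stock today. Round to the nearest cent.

£35.91

D₁ = D₀ × (1 + g) = £1.31 × 1.069 = £1.4004
Growing perpetuity: P = D₁ / (r − g) = £1.4004 / (0.108 − 0.069) = £35.91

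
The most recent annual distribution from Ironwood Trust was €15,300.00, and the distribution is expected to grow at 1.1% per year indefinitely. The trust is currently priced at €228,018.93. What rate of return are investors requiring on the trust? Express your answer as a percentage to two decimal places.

D₁ = €15,300.00 × 1.011 = €15,468.3000
P = D₁/(r − g) ⇒ r = D₁/P + g = €15,468.3000/€228,018.93 + 0.011 = 0.067838 + 0.011 = 0.078838

7.88%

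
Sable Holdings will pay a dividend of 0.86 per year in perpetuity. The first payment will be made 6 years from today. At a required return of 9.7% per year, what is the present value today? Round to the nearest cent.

Value at end of year 5: C / r = 0.86 / 0.097 = 8.8660
Discount to today: PV = 8.8660 / (1 + 0.097)^5 = 8.8660 / 1.588668 = 5.58

5.58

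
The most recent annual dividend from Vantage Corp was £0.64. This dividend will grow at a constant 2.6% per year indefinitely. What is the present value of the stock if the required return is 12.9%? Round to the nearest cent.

£6.38

D₁ = D₀ × (1 + g) = £0.64 × 1.026 = £0.6566
Growing perpetuity: P = D₁ / (r − g) = £0.6566 / (0.129 − 0.026) = £6.38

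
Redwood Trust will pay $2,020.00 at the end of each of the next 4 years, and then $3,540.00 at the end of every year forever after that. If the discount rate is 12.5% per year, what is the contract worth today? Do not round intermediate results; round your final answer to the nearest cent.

PV of 4-year annuity: $2,020.00 × [1 − (1+0.125)^−4] / 0.125 = 6071.39156
Perpetuity value at year 4: $3,540.00 / 0.125 = 28320.00000
PV of perpetuity: 28320.00000 / (1+0.125)^4 = 17680.03658
Total PV = 6071.39156 + 17680.03658 = 23751.42814

$23751.43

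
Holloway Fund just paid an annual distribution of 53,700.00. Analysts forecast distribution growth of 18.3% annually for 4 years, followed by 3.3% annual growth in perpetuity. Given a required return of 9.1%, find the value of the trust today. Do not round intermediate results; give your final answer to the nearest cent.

D_1 = 63527.10000
D_2 = 75152.55930
D_3 = 88905.47765
D_4 = 105175.18006
Terminal value at year 4: TV = D_4×(1+g_2)/(r−g_2) = 108645.96100/0.058 = 1873206.22421
P_0 = D_1/(1+r)^1 + D_2/(1+r)^2 + D_3/(1+r)^3 + D_4/(1+r)^4 + TV/(1+r)^4
    = 58228.32264 + 63138.50200 + 68462.73865 + 74235.94851 + 1322167.84154 = 1586233.35334

1586233.35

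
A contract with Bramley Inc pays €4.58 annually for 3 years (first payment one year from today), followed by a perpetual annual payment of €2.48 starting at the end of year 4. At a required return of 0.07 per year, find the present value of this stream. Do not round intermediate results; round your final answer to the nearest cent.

PV of 3-year annuity: €4.58 × [1 − (1+0.07)^−3] / 0.07 = 12.01937
Perpetuity value at year 3: €2.48 / 0.07 = 35.42857
PV of perpetuity: 35.42857 / (1+0.07)^3 = 28.92027
Total PV = 12.01937 + 28.92027 = 40.93964

€40.94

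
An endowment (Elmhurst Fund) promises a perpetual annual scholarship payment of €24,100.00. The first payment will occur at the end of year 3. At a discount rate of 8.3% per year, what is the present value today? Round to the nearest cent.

Value at end of year 2: C / r = €24,100.00 / 0.083 = €290,361.4458
Discount to today: PV = €290,361.4458 / (1 + 0.083)^2 = €290,361.4458 / 1.172889 = €247,560.89

€247560.89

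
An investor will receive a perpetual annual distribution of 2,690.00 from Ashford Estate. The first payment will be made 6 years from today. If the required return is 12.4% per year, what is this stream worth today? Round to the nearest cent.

Value at end of year 5: C / r = 2,690.00 / 0.124 = 21,693.5484
Discount to today: PV = 21,693.5484 / (1 + 0.124)^5 = 21,693.5484 / 1.794038 = 12,092.03

12092.03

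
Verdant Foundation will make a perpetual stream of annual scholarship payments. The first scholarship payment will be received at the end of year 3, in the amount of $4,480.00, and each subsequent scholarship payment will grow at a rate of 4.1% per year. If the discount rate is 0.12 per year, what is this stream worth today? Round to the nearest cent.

Value at end of year 2: C₁ / (r − g) = $4,480.00 / (0.12 − 0.041) = $56,708.8608
Discount to today: PV = $56,708.8608 / (1 + 0.12)^2 = $56,708.8608 / 1.254400 = $45,207.96

$45207.96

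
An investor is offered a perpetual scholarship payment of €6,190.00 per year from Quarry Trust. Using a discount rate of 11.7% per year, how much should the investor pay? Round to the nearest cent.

Level perpetuity: PV = C / r = €6,190.00 / 0.117 = €52,905.98

€52905.98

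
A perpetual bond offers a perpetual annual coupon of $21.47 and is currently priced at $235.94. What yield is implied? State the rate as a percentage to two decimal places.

9.10%

P = C/r ⇒ r = C/P = $21.47/$235.94 = 0.090998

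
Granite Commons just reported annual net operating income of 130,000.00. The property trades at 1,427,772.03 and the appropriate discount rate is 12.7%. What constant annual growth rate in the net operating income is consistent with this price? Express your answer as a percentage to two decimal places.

P = D₀(1+g)/(r−g) ⇒ P(r−g) = D₀(1+g) ⇒ g(P+D₀) = P·r − D₀
g = (P·r − D₀)/(P + D₀) = (1,427,772.03×0.127 − 130,000.00) / (1,427,772.03 + 130,000.00) = 0.032949

3.29%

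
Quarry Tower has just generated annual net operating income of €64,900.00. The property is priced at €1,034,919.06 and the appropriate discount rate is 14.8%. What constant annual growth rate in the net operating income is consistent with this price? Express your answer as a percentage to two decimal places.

8.03%

P = D₀(1+g)/(r−g) ⇒ P(r−g) = D₀(1+g) ⇒ g(P+D₀) = P·r − D₀
g = (P·r − D₀)/(P + D₀) = (€1,034,919.06×0.148 − €64,900.00) / (€1,034,919.06 + €64,900.00) = 0.080257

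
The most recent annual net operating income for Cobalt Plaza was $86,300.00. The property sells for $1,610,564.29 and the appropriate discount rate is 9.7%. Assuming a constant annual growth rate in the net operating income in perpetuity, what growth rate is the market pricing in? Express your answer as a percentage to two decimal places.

P = D₀(1+g)/(r−g) ⇒ P(r−g) = D₀(1+g) ⇒ g(P+D₀) = P·r − D₀
g = (P·r − D₀)/(P + D₀) = ($1,610,564.29×0.097 − $86,300.00) / ($1,610,564.29 + $86,300.00) = 0.041208

4.12%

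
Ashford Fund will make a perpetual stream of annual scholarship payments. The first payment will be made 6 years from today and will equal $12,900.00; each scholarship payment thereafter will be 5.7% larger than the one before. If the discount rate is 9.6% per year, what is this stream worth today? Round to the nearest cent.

Value at end of year 5: C₁ / (r − g) = $12,900.00 / (0.096 − 0.057) = $330,769.2308
Discount to today: PV = $330,769.2308 / (1 + 0.096)^5 = $330,769.2308 / 1.581440 = $209,156.97

$209156.97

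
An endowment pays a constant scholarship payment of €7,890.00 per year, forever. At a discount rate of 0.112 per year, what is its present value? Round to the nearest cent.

Level perpetuity: PV = C / r = €7,890.00 / 0.112 = €70,446.43

€70446.43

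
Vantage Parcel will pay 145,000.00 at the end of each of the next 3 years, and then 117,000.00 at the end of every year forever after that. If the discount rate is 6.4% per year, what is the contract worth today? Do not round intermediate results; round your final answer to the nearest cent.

PV of 3-year annuity: 145,000.00 × [1 − (1+0.064)^−3] / 0.064 = 384736.09613
Perpetuity value at year 3: 117,000.00 / 0.064 = 1828125.00000
PV of perpetuity: 1828125.00000 / (1+0.064)^3 = 1517682.77071
Total PV = 384736.09613 + 1517682.77071 = 1902418.86684

1902418.87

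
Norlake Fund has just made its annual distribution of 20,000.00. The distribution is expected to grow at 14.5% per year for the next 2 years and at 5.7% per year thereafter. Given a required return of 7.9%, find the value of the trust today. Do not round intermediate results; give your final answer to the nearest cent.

D_1 = 22900.00000
D_2 = 26220.50000
Terminal value at year 2: TV = D_2×(1+g_2)/(r−g_2) = 27715.06850/0.022 = 1259775.84091
P_0 = D_1/(1+r)^1 + D_2/(1+r)^2 + TV/(1+r)^2
    = 21223.35496 + 22521.53978 + 1082057.61600 = 1125802.51074

1125802.51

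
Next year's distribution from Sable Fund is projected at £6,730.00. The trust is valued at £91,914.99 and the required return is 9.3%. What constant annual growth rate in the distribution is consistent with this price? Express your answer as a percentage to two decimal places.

P = D₁/(r−g) ⇒ g = r − D₁/P = 0.093 − £6,730.00/£91,914.99 = 0.019780

1.98%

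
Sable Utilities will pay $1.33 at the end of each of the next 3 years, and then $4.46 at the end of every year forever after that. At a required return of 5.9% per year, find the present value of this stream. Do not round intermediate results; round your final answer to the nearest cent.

$67.21

PV of 3-year annuity: $1.33 × [1 − (1+0.059)^−3] / 0.059 = 3.56169
Perpetuity value at year 3: $4.46 / 0.059 = 75.59322
PV of perpetuity: 75.59322 / (1+0.059)^3 = 63.64950
Total PV = 3.56169 + 63.64950 = 67.21119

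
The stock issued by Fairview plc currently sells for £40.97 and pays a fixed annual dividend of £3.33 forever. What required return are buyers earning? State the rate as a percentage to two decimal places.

8.13%

P = C/r ⇒ r = C/P = £3.33/£40.97 = 0.081279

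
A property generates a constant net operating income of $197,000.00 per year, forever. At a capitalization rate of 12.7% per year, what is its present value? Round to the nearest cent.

Level perpetuity: PV = C / r = $197,000.00 / 0.127 = $1,551,181.10

$1551181.10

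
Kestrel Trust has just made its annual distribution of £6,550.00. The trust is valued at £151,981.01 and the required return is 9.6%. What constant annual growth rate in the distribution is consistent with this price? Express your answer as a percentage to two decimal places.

5.07%

P = D₀(1+g)/(r−g) ⇒ P(r−g) = D₀(1+g) ⇒ g(P+D₀) = P·r − D₀
g = (P·r − D₀)/(P + D₀) = (£151,981.01×0.096 − £6,550.00) / (£151,981.01 + £6,550.00) = 0.050717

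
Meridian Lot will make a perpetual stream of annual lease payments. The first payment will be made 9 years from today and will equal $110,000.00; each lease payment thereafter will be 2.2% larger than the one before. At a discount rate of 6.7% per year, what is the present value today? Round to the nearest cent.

$1455006.11

Value at end of year 8: C₁ / (r − g) = $110,000.00 / (0.067 − 0.022) = $2,444,444.4444
Discount to today: PV = $2,444,444.4444 / (1 + 0.067)^8 = $2,444,444.4444 / 1.680023 = $1,455,006.11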